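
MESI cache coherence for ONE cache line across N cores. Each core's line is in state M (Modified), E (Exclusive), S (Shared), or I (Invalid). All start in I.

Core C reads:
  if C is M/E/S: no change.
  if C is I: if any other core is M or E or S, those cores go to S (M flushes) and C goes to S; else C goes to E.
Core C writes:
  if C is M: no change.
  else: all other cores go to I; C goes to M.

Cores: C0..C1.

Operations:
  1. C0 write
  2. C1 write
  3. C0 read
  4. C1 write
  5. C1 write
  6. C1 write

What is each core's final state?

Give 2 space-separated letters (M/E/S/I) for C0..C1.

Answer: I M

Derivation:
Op 1: C0 write [C0 write: invalidate none -> C0=M] -> [M,I]
Op 2: C1 write [C1 write: invalidate ['C0=M'] -> C1=M] -> [I,M]
Op 3: C0 read [C0 read from I: others=['C1=M'] -> C0=S, others downsized to S] -> [S,S]
Op 4: C1 write [C1 write: invalidate ['C0=S'] -> C1=M] -> [I,M]
Op 5: C1 write [C1 write: already M (modified), no change] -> [I,M]
Op 6: C1 write [C1 write: already M (modified), no change] -> [I,M]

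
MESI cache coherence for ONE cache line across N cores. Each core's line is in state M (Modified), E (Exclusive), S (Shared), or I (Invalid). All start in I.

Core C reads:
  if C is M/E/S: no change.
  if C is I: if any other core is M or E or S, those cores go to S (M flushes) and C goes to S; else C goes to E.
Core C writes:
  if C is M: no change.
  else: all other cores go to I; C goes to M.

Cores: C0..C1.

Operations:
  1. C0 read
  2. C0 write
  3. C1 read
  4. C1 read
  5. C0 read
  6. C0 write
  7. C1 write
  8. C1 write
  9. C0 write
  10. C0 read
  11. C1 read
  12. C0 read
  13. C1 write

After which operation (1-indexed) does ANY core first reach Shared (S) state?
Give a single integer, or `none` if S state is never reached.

Answer: 3

Derivation:
Op 1: C0 read [C0 read from I: no other sharers -> C0=E (exclusive)] -> [E,I]
Op 2: C0 write [C0 write: invalidate none -> C0=M] -> [M,I]
Op 3: C1 read [C1 read from I: others=['C0=M'] -> C1=S, others downsized to S] -> [S,S]
  -> First S state at op 3; remaining ops need not be traced.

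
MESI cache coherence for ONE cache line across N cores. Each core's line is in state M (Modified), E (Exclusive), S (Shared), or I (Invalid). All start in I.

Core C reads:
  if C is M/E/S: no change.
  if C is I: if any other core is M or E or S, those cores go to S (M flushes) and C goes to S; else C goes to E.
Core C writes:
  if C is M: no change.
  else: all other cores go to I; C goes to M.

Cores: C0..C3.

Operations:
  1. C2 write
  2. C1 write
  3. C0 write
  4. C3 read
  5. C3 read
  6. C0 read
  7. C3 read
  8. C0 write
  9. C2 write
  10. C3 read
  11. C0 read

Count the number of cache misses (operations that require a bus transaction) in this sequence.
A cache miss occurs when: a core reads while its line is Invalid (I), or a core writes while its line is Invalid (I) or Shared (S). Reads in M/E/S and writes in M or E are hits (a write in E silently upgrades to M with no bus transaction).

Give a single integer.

Op 1: C2 write [C2 write: invalidate none -> C2=M] -> [I,I,M,I] [MISS #1: write from I]
Op 2: C1 write [C1 write: invalidate ['C2=M'] -> C1=M] -> [I,M,I,I] [MISS #2: write from I]
Op 3: C0 write [C0 write: invalidate ['C1=M'] -> C0=M] -> [M,I,I,I] [MISS #3: write from I]
Op 4: C3 read [C3 read from I: others=['C0=M'] -> C3=S, others downsized to S] -> [S,I,I,S] [MISS #4: read from I]
Op 5: C3 read [C3 read: already in S, no change] -> [S,I,I,S] [hit: read from S]
Op 6: C0 read [C0 read: already in S, no change] -> [S,I,I,S] [hit: read from S]
Op 7: C3 read [C3 read: already in S, no change] -> [S,I,I,S] [hit: read from S]
Op 8: C0 write [C0 write: invalidate ['C3=S'] -> C0=M] -> [M,I,I,I] [MISS #5: write from S]
Op 9: C2 write [C2 write: invalidate ['C0=M'] -> C2=M] -> [I,I,M,I] [MISS #6: write from I]
Op 10: C3 read [C3 read from I: others=['C2=M'] -> C3=S, others downsized to S] -> [I,I,S,S] [MISS #7: read from I]
Op 11: C0 read [C0 read from I: others=['C2=S', 'C3=S'] -> C0=S, others downsized to S] -> [S,I,S,S] [MISS #8: read from I]

Answer: 8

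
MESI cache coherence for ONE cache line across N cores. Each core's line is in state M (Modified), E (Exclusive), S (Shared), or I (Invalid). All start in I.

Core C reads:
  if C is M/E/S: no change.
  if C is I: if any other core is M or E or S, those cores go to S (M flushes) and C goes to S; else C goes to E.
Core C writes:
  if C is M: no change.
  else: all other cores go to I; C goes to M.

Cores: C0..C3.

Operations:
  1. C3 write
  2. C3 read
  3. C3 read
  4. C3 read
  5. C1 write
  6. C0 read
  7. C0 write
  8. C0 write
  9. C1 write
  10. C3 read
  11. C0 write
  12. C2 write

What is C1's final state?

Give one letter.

Op 1: C3 write [C3 write: invalidate none -> C3=M] -> [I,I,I,M]
Op 2: C3 read [C3 read: already in M, no change] -> [I,I,I,M]
Op 3: C3 read [C3 read: already in M, no change] -> [I,I,I,M]
Op 4: C3 read [C3 read: already in M, no change] -> [I,I,I,M]
Op 5: C1 write [C1 write: invalidate ['C3=M'] -> C1=M] -> [I,M,I,I]
Op 6: C0 read [C0 read from I: others=['C1=M'] -> C0=S, others downsized to S] -> [S,S,I,I]
Op 7: C0 write [C0 write: invalidate ['C1=S'] -> C0=M] -> [M,I,I,I]
Op 8: C0 write [C0 write: already M (modified), no change] -> [M,I,I,I]
Op 9: C1 write [C1 write: invalidate ['C0=M'] -> C1=M] -> [I,M,I,I]
Op 10: C3 read [C3 read from I: others=['C1=M'] -> C3=S, others downsized to S] -> [I,S,I,S]
Op 11: C0 write [C0 write: invalidate ['C1=S', 'C3=S'] -> C0=M] -> [M,I,I,I]
Op 12: C2 write [C2 write: invalidate ['C0=M'] -> C2=M] -> [I,I,M,I]

Answer: I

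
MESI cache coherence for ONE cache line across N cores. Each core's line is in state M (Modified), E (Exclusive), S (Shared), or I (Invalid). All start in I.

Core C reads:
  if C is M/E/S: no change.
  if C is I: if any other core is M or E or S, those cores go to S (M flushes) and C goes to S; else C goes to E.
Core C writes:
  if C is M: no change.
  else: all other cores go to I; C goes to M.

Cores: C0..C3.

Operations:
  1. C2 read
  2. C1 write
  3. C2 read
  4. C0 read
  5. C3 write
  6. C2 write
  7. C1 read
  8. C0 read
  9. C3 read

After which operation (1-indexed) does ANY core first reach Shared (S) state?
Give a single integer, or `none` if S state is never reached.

Op 1: C2 read [C2 read from I: no other sharers -> C2=E (exclusive)] -> [I,I,E,I]
Op 2: C1 write [C1 write: invalidate ['C2=E'] -> C1=M] -> [I,M,I,I]
Op 3: C2 read [C2 read from I: others=['C1=M'] -> C2=S, others downsized to S] -> [I,S,S,I]
  -> First S state at op 3; remaining ops need not be traced.

Answer: 3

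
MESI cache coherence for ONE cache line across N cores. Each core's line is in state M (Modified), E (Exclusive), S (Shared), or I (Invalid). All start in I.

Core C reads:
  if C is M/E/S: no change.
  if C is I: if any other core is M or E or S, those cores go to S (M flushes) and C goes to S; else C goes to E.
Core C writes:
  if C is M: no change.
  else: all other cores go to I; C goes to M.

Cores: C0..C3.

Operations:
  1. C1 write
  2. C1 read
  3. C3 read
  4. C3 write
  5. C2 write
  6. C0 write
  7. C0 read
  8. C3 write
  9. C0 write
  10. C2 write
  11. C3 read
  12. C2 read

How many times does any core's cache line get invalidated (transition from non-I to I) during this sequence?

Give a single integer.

Op 1: C1 write [C1 write: invalidate none -> C1=M] -> [I,M,I,I] (invalidations this op: 0; running total: 0)
Op 2: C1 read [C1 read: already in M, no change] -> [I,M,I,I] (invalidations this op: 0; running total: 0)
Op 3: C3 read [C3 read from I: others=['C1=M'] -> C3=S, others downsized to S] -> [I,S,I,S] (invalidations this op: 0; running total: 0)
Op 4: C3 write [C3 write: invalidate ['C1=S'] -> C3=M] -> [I,I,I,M] (invalidations this op: 1; running total: 1)
Op 5: C2 write [C2 write: invalidate ['C3=M'] -> C2=M] -> [I,I,M,I] (invalidations this op: 1; running total: 2)
Op 6: C0 write [C0 write: invalidate ['C2=M'] -> C0=M] -> [M,I,I,I] (invalidations this op: 1; running total: 3)
Op 7: C0 read [C0 read: already in M, no change] -> [M,I,I,I] (invalidations this op: 0; running total: 3)
Op 8: C3 write [C3 write: invalidate ['C0=M'] -> C3=M] -> [I,I,I,M] (invalidations this op: 1; running total: 4)
Op 9: C0 write [C0 write: invalidate ['C3=M'] -> C0=M] -> [M,I,I,I] (invalidations this op: 1; running total: 5)
Op 10: C2 write [C2 write: invalidate ['C0=M'] -> C2=M] -> [I,I,M,I] (invalidations this op: 1; running total: 6)
Op 11: C3 read [C3 read from I: others=['C2=M'] -> C3=S, others downsized to S] -> [I,I,S,S] (invalidations this op: 0; running total: 6)
Op 12: C2 read [C2 read: already in S, no change] -> [I,I,S,S] (invalidations this op: 0; running total: 6)

Answer: 6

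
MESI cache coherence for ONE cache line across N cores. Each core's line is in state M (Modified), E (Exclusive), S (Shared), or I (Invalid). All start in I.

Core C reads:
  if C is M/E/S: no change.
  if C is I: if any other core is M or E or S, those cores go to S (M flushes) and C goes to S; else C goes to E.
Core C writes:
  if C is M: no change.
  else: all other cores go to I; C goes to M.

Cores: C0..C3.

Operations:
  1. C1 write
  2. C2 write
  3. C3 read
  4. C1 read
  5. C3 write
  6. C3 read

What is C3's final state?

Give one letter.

Op 1: C1 write [C1 write: invalidate none -> C1=M] -> [I,M,I,I]
Op 2: C2 write [C2 write: invalidate ['C1=M'] -> C2=M] -> [I,I,M,I]
Op 3: C3 read [C3 read from I: others=['C2=M'] -> C3=S, others downsized to S] -> [I,I,S,S]
Op 4: C1 read [C1 read from I: others=['C2=S', 'C3=S'] -> C1=S, others downsized to S] -> [I,S,S,S]
Op 5: C3 write [C3 write: invalidate ['C1=S', 'C2=S'] -> C3=M] -> [I,I,I,M]
Op 6: C3 read [C3 read: already in M, no change] -> [I,I,I,M]

Answer: M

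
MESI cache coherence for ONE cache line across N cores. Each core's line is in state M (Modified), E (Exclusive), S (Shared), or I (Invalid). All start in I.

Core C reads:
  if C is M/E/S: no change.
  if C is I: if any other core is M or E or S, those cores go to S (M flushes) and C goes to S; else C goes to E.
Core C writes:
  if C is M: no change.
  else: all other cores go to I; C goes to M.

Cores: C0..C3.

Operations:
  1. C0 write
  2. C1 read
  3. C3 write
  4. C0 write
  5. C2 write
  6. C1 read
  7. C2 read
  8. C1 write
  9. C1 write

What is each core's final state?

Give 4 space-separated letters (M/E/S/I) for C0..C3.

Answer: I M I I

Derivation:
Op 1: C0 write [C0 write: invalidate none -> C0=M] -> [M,I,I,I]
Op 2: C1 read [C1 read from I: others=['C0=M'] -> C1=S, others downsized to S] -> [S,S,I,I]
Op 3: C3 write [C3 write: invalidate ['C0=S', 'C1=S'] -> C3=M] -> [I,I,I,M]
Op 4: C0 write [C0 write: invalidate ['C3=M'] -> C0=M] -> [M,I,I,I]
Op 5: C2 write [C2 write: invalidate ['C0=M'] -> C2=M] -> [I,I,M,I]
Op 6: C1 read [C1 read from I: others=['C2=M'] -> C1=S, others downsized to S] -> [I,S,S,I]
Op 7: C2 read [C2 read: already in S, no change] -> [I,S,S,I]
Op 8: C1 write [C1 write: invalidate ['C2=S'] -> C1=M] -> [I,M,I,I]
Op 9: C1 write [C1 write: already M (modified), no change] -> [I,M,I,I]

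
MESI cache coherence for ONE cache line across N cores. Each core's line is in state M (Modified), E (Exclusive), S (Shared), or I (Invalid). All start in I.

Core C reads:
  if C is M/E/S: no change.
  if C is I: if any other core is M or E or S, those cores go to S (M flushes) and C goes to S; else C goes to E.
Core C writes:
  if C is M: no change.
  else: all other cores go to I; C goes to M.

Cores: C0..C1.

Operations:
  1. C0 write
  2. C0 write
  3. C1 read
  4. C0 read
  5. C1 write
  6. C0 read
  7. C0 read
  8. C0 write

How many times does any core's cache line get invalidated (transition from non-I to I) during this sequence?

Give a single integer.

Op 1: C0 write [C0 write: invalidate none -> C0=M] -> [M,I] (invalidations this op: 0; running total: 0)
Op 2: C0 write [C0 write: already M (modified), no change] -> [M,I] (invalidations this op: 0; running total: 0)
Op 3: C1 read [C1 read from I: others=['C0=M'] -> C1=S, others downsized to S] -> [S,S] (invalidations this op: 0; running total: 0)
Op 4: C0 read [C0 read: already in S, no change] -> [S,S] (invalidations this op: 0; running total: 0)
Op 5: C1 write [C1 write: invalidate ['C0=S'] -> C1=M] -> [I,M] (invalidations this op: 1; running total: 1)
Op 6: C0 read [C0 read from I: others=['C1=M'] -> C0=S, others downsized to S] -> [S,S] (invalidations this op: 0; running total: 1)
Op 7: C0 read [C0 read: already in S, no change] -> [S,S] (invalidations this op: 0; running total: 1)
Op 8: C0 write [C0 write: invalidate ['C1=S'] -> C0=M] -> [M,I] (invalidations this op: 1; running total: 2)

Answer: 2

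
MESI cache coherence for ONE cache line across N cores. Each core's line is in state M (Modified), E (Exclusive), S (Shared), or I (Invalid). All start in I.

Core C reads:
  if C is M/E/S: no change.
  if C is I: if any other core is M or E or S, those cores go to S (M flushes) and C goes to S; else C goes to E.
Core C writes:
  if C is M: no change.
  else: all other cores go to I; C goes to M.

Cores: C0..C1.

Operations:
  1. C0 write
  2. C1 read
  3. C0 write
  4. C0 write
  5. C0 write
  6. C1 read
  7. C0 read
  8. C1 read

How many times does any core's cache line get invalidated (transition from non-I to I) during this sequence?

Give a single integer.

Answer: 1

Derivation:
Op 1: C0 write [C0 write: invalidate none -> C0=M] -> [M,I] (invalidations this op: 0; running total: 0)
Op 2: C1 read [C1 read from I: others=['C0=M'] -> C1=S, others downsized to S] -> [S,S] (invalidations this op: 0; running total: 0)
Op 3: C0 write [C0 write: invalidate ['C1=S'] -> C0=M] -> [M,I] (invalidations this op: 1; running total: 1)
Op 4: C0 write [C0 write: already M (modified), no change] -> [M,I] (invalidations this op: 0; running total: 1)
Op 5: C0 write [C0 write: already M (modified), no change] -> [M,I] (invalidations this op: 0; running total: 1)
Op 6: C1 read [C1 read from I: others=['C0=M'] -> C1=S, others downsized to S] -> [S,S] (invalidations this op: 0; running total: 1)
Op 7: C0 read [C0 read: already in S, no change] -> [S,S] (invalidations this op: 0; running total: 1)
Op 8: C1 read [C1 read: already in S, no change] -> [S,S] (invalidations this op: 0; running total: 1)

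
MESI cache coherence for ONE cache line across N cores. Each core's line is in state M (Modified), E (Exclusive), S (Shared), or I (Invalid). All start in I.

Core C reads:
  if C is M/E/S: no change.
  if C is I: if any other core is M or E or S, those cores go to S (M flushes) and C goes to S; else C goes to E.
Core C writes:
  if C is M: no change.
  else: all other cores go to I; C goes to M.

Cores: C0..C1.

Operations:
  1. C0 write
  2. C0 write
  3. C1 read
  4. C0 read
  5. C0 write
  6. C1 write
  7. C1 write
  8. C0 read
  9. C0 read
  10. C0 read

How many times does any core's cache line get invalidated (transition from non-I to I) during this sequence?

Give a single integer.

Op 1: C0 write [C0 write: invalidate none -> C0=M] -> [M,I] (invalidations this op: 0; running total: 0)
Op 2: C0 write [C0 write: already M (modified), no change] -> [M,I] (invalidations this op: 0; running total: 0)
Op 3: C1 read [C1 read from I: others=['C0=M'] -> C1=S, others downsized to S] -> [S,S] (invalidations this op: 0; running total: 0)
Op 4: C0 read [C0 read: already in S, no change] -> [S,S] (invalidations this op: 0; running total: 0)
Op 5: C0 write [C0 write: invalidate ['C1=S'] -> C0=M] -> [M,I] (invalidations this op: 1; running total: 1)
Op 6: C1 write [C1 write: invalidate ['C0=M'] -> C1=M] -> [I,M] (invalidations this op: 1; running total: 2)
Op 7: C1 write [C1 write: already M (modified), no change] -> [I,M] (invalidations this op: 0; running total: 2)
Op 8: C0 read [C0 read from I: others=['C1=M'] -> C0=S, others downsized to S] -> [S,S] (invalidations this op: 0; running total: 2)
Op 9: C0 read [C0 read: already in S, no change] -> [S,S] (invalidations this op: 0; running total: 2)
Op 10: C0 read [C0 read: already in S, no change] -> [S,S] (invalidations this op: 0; running total: 2)

Answer: 2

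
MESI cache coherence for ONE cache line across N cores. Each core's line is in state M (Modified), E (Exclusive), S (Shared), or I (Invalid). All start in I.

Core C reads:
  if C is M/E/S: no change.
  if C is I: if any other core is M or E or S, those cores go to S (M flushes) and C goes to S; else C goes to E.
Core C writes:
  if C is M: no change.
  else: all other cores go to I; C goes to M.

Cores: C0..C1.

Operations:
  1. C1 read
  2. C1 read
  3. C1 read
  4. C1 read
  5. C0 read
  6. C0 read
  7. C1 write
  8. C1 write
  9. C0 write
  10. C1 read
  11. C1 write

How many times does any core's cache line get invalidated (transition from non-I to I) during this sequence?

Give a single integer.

Op 1: C1 read [C1 read from I: no other sharers -> C1=E (exclusive)] -> [I,E] (invalidations this op: 0; running total: 0)
Op 2: C1 read [C1 read: already in E, no change] -> [I,E] (invalidations this op: 0; running total: 0)
Op 3: C1 read [C1 read: already in E, no change] -> [I,E] (invalidations this op: 0; running total: 0)
Op 4: C1 read [C1 read: already in E, no change] -> [I,E] (invalidations this op: 0; running total: 0)
Op 5: C0 read [C0 read from I: others=['C1=E'] -> C0=S, others downsized to S] -> [S,S] (invalidations this op: 0; running total: 0)
Op 6: C0 read [C0 read: already in S, no change] -> [S,S] (invalidations this op: 0; running total: 0)
Op 7: C1 write [C1 write: invalidate ['C0=S'] -> C1=M] -> [I,M] (invalidations this op: 1; running total: 1)
Op 8: C1 write [C1 write: already M (modified), no change] -> [I,M] (invalidations this op: 0; running total: 1)
Op 9: C0 write [C0 write: invalidate ['C1=M'] -> C0=M] -> [M,I] (invalidations this op: 1; running total: 2)
Op 10: C1 read [C1 read from I: others=['C0=M'] -> C1=S, others downsized to S] -> [S,S] (invalidations this op: 0; running total: 2)
Op 11: C1 write [C1 write: invalidate ['C0=S'] -> C1=M] -> [I,M] (invalidations this op: 1; running total: 3)

Answer: 3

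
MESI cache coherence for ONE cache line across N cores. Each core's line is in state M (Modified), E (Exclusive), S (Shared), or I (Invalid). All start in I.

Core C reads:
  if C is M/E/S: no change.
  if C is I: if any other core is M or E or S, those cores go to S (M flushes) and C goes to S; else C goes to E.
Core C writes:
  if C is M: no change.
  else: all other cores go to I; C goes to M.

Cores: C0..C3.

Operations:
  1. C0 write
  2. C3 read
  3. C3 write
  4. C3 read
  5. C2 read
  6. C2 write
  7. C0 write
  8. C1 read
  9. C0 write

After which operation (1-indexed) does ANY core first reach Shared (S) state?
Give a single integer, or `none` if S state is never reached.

Op 1: C0 write [C0 write: invalidate none -> C0=M] -> [M,I,I,I]
Op 2: C3 read [C3 read from I: others=['C0=M'] -> C3=S, others downsized to S] -> [S,I,I,S]
  -> First S state at op 2; remaining ops need not be traced.

Answer: 2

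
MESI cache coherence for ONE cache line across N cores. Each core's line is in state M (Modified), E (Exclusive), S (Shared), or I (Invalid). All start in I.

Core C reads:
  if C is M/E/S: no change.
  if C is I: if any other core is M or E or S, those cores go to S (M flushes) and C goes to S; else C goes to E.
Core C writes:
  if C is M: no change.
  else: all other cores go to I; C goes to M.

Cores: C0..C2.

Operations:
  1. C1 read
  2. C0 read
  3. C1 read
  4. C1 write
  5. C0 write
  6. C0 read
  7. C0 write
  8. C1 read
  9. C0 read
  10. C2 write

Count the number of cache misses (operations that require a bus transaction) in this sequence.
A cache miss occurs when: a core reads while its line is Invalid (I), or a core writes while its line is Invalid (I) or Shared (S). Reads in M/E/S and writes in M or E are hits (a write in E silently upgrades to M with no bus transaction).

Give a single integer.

Answer: 6

Derivation:
Op 1: C1 read [C1 read from I: no other sharers -> C1=E (exclusive)] -> [I,E,I] [MISS #1: read from I]
Op 2: C0 read [C0 read from I: others=['C1=E'] -> C0=S, others downsized to S] -> [S,S,I] [MISS #2: read from I]
Op 3: C1 read [C1 read: already in S, no change] -> [S,S,I] [hit: read from S]
Op 4: C1 write [C1 write: invalidate ['C0=S'] -> C1=M] -> [I,M,I] [MISS #3: write from S]
Op 5: C0 write [C0 write: invalidate ['C1=M'] -> C0=M] -> [M,I,I] [MISS #4: write from I]
Op 6: C0 read [C0 read: already in M, no change] -> [M,I,I] [hit: read from M]
Op 7: C0 write [C0 write: already M (modified), no change] -> [M,I,I] [hit: write from M]
Op 8: C1 read [C1 read from I: others=['C0=M'] -> C1=S, others downsized to S] -> [S,S,I] [MISS #5: read from I]
Op 9: C0 read [C0 read: already in S, no change] -> [S,S,I] [hit: read from S]
Op 10: C2 write [C2 write: invalidate ['C0=S', 'C1=S'] -> C2=M] -> [I,I,M] [MISS #6: write from I]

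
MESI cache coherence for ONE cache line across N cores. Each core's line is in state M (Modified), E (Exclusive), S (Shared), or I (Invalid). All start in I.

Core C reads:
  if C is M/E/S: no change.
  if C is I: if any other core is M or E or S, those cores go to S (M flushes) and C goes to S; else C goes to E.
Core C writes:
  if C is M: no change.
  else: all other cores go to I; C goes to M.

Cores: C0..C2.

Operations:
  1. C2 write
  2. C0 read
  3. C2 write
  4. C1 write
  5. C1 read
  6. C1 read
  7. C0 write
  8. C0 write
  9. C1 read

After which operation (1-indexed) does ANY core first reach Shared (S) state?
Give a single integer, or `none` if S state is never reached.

Answer: 2

Derivation:
Op 1: C2 write [C2 write: invalidate none -> C2=M] -> [I,I,M]
Op 2: C0 read [C0 read from I: others=['C2=M'] -> C0=S, others downsized to S] -> [S,I,S]
  -> First S state at op 2; remaining ops need not be traced.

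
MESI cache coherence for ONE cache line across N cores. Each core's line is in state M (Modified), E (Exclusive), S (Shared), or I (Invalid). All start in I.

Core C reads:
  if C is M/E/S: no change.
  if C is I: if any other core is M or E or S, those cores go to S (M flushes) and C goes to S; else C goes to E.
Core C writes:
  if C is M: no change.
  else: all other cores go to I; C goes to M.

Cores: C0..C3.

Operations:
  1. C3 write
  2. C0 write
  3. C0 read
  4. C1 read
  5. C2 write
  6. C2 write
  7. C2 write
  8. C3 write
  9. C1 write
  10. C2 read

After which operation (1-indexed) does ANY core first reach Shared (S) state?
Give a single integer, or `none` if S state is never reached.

Answer: 4

Derivation:
Op 1: C3 write [C3 write: invalidate none -> C3=M] -> [I,I,I,M]
Op 2: C0 write [C0 write: invalidate ['C3=M'] -> C0=M] -> [M,I,I,I]
Op 3: C0 read [C0 read: already in M, no change] -> [M,I,I,I]
Op 4: C1 read [C1 read from I: others=['C0=M'] -> C1=S, others downsized to S] -> [S,S,I,I]
  -> First S state at op 4; remaining ops need not be traced.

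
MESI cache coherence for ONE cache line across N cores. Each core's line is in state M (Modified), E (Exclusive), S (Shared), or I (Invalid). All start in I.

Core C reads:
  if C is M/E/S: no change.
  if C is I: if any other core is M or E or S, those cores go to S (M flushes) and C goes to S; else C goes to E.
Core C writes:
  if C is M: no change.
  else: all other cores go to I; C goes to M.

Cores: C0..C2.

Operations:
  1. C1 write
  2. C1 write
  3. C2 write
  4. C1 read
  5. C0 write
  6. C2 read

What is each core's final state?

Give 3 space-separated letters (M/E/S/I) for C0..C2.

Op 1: C1 write [C1 write: invalidate none -> C1=M] -> [I,M,I]
Op 2: C1 write [C1 write: already M (modified), no change] -> [I,M,I]
Op 3: C2 write [C2 write: invalidate ['C1=M'] -> C2=M] -> [I,I,M]
Op 4: C1 read [C1 read from I: others=['C2=M'] -> C1=S, others downsized to S] -> [I,S,S]
Op 5: C0 write [C0 write: invalidate ['C1=S', 'C2=S'] -> C0=M] -> [M,I,I]
Op 6: C2 read [C2 read from I: others=['C0=M'] -> C2=S, others downsized to S] -> [S,I,S]

Answer: S I S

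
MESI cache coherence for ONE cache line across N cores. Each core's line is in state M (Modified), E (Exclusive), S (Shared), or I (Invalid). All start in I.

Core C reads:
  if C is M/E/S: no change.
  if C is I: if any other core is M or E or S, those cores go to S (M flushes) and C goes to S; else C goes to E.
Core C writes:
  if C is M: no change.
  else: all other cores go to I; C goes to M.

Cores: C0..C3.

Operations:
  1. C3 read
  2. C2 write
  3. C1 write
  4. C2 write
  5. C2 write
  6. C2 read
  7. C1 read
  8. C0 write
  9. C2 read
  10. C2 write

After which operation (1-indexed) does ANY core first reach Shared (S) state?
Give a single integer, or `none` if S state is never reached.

Answer: 7

Derivation:
Op 1: C3 read [C3 read from I: no other sharers -> C3=E (exclusive)] -> [I,I,I,E]
Op 2: C2 write [C2 write: invalidate ['C3=E'] -> C2=M] -> [I,I,M,I]
Op 3: C1 write [C1 write: invalidate ['C2=M'] -> C1=M] -> [I,M,I,I]
Op 4: C2 write [C2 write: invalidate ['C1=M'] -> C2=M] -> [I,I,M,I]
Op 5: C2 write [C2 write: already M (modified), no change] -> [I,I,M,I]
Op 6: C2 read [C2 read: already in M, no change] -> [I,I,M,I]
Op 7: C1 read [C1 read from I: others=['C2=M'] -> C1=S, others downsized to S] -> [I,S,S,I]
  -> First S state at op 7; remaining ops need not be traced.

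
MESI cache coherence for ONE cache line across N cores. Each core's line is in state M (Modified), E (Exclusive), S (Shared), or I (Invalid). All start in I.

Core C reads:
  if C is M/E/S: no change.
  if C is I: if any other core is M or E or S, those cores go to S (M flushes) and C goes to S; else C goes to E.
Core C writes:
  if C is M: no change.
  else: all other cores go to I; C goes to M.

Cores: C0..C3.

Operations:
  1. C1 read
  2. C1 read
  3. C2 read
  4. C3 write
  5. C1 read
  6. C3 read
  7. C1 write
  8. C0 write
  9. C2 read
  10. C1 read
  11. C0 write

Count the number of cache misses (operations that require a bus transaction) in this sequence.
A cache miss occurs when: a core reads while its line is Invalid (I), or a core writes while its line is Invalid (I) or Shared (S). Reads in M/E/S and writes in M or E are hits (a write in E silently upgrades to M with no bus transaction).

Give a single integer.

Op 1: C1 read [C1 read from I: no other sharers -> C1=E (exclusive)] -> [I,E,I,I] [MISS #1: read from I]
Op 2: C1 read [C1 read: already in E, no change] -> [I,E,I,I] [hit: read from E]
Op 3: C2 read [C2 read from I: others=['C1=E'] -> C2=S, others downsized to S] -> [I,S,S,I] [MISS #2: read from I]
Op 4: C3 write [C3 write: invalidate ['C1=S', 'C2=S'] -> C3=M] -> [I,I,I,M] [MISS #3: write from I]
Op 5: C1 read [C1 read from I: others=['C3=M'] -> C1=S, others downsized to S] -> [I,S,I,S] [MISS #4: read from I]
Op 6: C3 read [C3 read: already in S, no change] -> [I,S,I,S] [hit: read from S]
Op 7: C1 write [C1 write: invalidate ['C3=S'] -> C1=M] -> [I,M,I,I] [MISS #5: write from S]
Op 8: C0 write [C0 write: invalidate ['C1=M'] -> C0=M] -> [M,I,I,I] [MISS #6: write from I]
Op 9: C2 read [C2 read from I: others=['C0=M'] -> C2=S, others downsized to S] -> [S,I,S,I] [MISS #7: read from I]
Op 10: C1 read [C1 read from I: others=['C0=S', 'C2=S'] -> C1=S, others downsized to S] -> [S,S,S,I] [MISS #8: read from I]
Op 11: C0 write [C0 write: invalidate ['C1=S', 'C2=S'] -> C0=M] -> [M,I,I,I] [MISS #9: write from S]

Answer: 9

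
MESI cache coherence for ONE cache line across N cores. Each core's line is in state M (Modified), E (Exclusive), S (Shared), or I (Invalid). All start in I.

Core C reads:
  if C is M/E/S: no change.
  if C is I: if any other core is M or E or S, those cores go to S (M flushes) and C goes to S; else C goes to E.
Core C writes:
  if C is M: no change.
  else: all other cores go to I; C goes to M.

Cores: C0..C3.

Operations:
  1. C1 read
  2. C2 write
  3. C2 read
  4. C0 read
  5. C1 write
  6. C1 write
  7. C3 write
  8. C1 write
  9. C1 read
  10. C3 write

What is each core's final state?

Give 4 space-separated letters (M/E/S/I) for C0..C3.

Op 1: C1 read [C1 read from I: no other sharers -> C1=E (exclusive)] -> [I,E,I,I]
Op 2: C2 write [C2 write: invalidate ['C1=E'] -> C2=M] -> [I,I,M,I]
Op 3: C2 read [C2 read: already in M, no change] -> [I,I,M,I]
Op 4: C0 read [C0 read from I: others=['C2=M'] -> C0=S, others downsized to S] -> [S,I,S,I]
Op 5: C1 write [C1 write: invalidate ['C0=S', 'C2=S'] -> C1=M] -> [I,M,I,I]
Op 6: C1 write [C1 write: already M (modified), no change] -> [I,M,I,I]
Op 7: C3 write [C3 write: invalidate ['C1=M'] -> C3=M] -> [I,I,I,M]
Op 8: C1 write [C1 write: invalidate ['C3=M'] -> C1=M] -> [I,M,I,I]
Op 9: C1 read [C1 read: already in M, no change] -> [I,M,I,I]
Op 10: C3 write [C3 write: invalidate ['C1=M'] -> C3=M] -> [I,I,I,M]

Answer: I I I M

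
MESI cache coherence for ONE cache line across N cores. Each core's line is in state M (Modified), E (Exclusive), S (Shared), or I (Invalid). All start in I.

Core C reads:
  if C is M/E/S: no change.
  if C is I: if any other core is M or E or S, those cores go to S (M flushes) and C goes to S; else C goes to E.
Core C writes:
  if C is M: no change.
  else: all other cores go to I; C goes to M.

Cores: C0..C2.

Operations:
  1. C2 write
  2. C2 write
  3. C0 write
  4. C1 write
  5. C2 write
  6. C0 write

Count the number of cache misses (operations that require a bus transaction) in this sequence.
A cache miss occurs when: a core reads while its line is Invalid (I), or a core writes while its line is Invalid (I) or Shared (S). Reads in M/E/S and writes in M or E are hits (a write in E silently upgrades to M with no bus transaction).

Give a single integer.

Op 1: C2 write [C2 write: invalidate none -> C2=M] -> [I,I,M] [MISS #1: write from I]
Op 2: C2 write [C2 write: already M (modified), no change] -> [I,I,M] [hit: write from M]
Op 3: C0 write [C0 write: invalidate ['C2=M'] -> C0=M] -> [M,I,I] [MISS #2: write from I]
Op 4: C1 write [C1 write: invalidate ['C0=M'] -> C1=M] -> [I,M,I] [MISS #3: write from I]
Op 5: C2 write [C2 write: invalidate ['C1=M'] -> C2=M] -> [I,I,M] [MISS #4: write from I]
Op 6: C0 write [C0 write: invalidate ['C2=M'] -> C0=M] -> [M,I,I] [MISS #5: write from I]

Answer: 5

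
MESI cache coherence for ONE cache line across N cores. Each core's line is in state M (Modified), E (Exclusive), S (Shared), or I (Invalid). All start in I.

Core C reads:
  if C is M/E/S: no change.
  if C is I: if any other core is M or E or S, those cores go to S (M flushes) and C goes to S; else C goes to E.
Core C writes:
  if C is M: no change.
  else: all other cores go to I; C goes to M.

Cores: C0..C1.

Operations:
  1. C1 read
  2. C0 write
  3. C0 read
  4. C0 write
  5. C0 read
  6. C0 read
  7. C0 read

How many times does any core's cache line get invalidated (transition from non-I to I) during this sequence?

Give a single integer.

Op 1: C1 read [C1 read from I: no other sharers -> C1=E (exclusive)] -> [I,E] (invalidations this op: 0; running total: 0)
Op 2: C0 write [C0 write: invalidate ['C1=E'] -> C0=M] -> [M,I] (invalidations this op: 1; running total: 1)
Op 3: C0 read [C0 read: already in M, no change] -> [M,I] (invalidations this op: 0; running total: 1)
Op 4: C0 write [C0 write: already M (modified), no change] -> [M,I] (invalidations this op: 0; running total: 1)
Op 5: C0 read [C0 read: already in M, no change] -> [M,I] (invalidations this op: 0; running total: 1)
Op 6: C0 read [C0 read: already in M, no change] -> [M,I] (invalidations this op: 0; running total: 1)
Op 7: C0 read [C0 read: already in M, no change] -> [M,I] (invalidations this op: 0; running total: 1)

Answer: 1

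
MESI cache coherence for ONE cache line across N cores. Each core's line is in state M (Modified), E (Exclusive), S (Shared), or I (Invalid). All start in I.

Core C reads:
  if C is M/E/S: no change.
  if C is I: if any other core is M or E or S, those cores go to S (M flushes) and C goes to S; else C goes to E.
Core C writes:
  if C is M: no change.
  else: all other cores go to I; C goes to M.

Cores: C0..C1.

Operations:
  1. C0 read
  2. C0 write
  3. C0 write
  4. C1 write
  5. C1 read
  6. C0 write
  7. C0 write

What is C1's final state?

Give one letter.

Answer: I

Derivation:
Op 1: C0 read [C0 read from I: no other sharers -> C0=E (exclusive)] -> [E,I]
Op 2: C0 write [C0 write: invalidate none -> C0=M] -> [M,I]
Op 3: C0 write [C0 write: already M (modified), no change] -> [M,I]
Op 4: C1 write [C1 write: invalidate ['C0=M'] -> C1=M] -> [I,M]
Op 5: C1 read [C1 read: already in M, no change] -> [I,M]
Op 6: C0 write [C0 write: invalidate ['C1=M'] -> C0=M] -> [M,I]
Op 7: C0 write [C0 write: already M (modified), no change] -> [M,I]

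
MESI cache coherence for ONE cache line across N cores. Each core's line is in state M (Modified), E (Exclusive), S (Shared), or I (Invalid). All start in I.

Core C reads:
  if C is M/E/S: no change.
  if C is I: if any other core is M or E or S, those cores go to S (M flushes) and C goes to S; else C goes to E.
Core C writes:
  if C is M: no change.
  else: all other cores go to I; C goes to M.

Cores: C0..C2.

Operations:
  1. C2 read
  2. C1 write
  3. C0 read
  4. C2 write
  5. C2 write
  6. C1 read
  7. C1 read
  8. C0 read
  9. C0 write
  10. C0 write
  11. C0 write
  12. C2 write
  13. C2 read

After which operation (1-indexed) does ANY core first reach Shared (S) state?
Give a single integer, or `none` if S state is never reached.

Op 1: C2 read [C2 read from I: no other sharers -> C2=E (exclusive)] -> [I,I,E]
Op 2: C1 write [C1 write: invalidate ['C2=E'] -> C1=M] -> [I,M,I]
Op 3: C0 read [C0 read from I: others=['C1=M'] -> C0=S, others downsized to S] -> [S,S,I]
  -> First S state at op 3; remaining ops need not be traced.

Answer: 3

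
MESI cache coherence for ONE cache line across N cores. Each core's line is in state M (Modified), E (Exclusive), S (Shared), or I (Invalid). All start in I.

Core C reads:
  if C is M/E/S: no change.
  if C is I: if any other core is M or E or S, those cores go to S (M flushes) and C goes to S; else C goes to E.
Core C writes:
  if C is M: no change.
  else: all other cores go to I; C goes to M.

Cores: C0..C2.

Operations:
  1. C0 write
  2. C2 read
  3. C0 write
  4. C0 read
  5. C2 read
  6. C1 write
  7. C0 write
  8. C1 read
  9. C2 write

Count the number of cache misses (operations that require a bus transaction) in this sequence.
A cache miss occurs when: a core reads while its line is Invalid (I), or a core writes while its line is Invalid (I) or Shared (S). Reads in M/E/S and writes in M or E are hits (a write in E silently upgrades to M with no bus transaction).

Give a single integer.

Answer: 8

Derivation:
Op 1: C0 write [C0 write: invalidate none -> C0=M] -> [M,I,I] [MISS #1: write from I]
Op 2: C2 read [C2 read from I: others=['C0=M'] -> C2=S, others downsized to S] -> [S,I,S] [MISS #2: read from I]
Op 3: C0 write [C0 write: invalidate ['C2=S'] -> C0=M] -> [M,I,I] [MISS #3: write from S]
Op 4: C0 read [C0 read: already in M, no change] -> [M,I,I] [hit: read from M]
Op 5: C2 read [C2 read from I: others=['C0=M'] -> C2=S, others downsized to S] -> [S,I,S] [MISS #4: read from I]
Op 6: C1 write [C1 write: invalidate ['C0=S', 'C2=S'] -> C1=M] -> [I,M,I] [MISS #5: write from I]
Op 7: C0 write [C0 write: invalidate ['C1=M'] -> C0=M] -> [M,I,I] [MISS #6: write from I]
Op 8: C1 read [C1 read from I: others=['C0=M'] -> C1=S, others downsized to S] -> [S,S,I] [MISS #7: read from I]
Op 9: C2 write [C2 write: invalidate ['C0=S', 'C1=S'] -> C2=M] -> [I,I,M] [MISS #8: write from I]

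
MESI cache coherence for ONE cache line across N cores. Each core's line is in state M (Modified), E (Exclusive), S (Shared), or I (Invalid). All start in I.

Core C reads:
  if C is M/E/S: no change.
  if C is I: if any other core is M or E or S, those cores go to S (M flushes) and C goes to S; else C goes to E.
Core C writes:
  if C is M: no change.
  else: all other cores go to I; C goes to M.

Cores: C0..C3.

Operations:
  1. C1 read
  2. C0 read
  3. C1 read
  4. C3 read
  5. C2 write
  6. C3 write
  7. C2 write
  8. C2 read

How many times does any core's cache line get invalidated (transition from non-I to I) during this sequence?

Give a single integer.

Answer: 5

Derivation:
Op 1: C1 read [C1 read from I: no other sharers -> C1=E (exclusive)] -> [I,E,I,I] (invalidations this op: 0; running total: 0)
Op 2: C0 read [C0 read from I: others=['C1=E'] -> C0=S, others downsized to S] -> [S,S,I,I] (invalidations this op: 0; running total: 0)
Op 3: C1 read [C1 read: already in S, no change] -> [S,S,I,I] (invalidations this op: 0; running total: 0)
Op 4: C3 read [C3 read from I: others=['C0=S', 'C1=S'] -> C3=S, others downsized to S] -> [S,S,I,S] (invalidations this op: 0; running total: 0)
Op 5: C2 write [C2 write: invalidate ['C0=S', 'C1=S', 'C3=S'] -> C2=M] -> [I,I,M,I] (invalidations this op: 3; running total: 3)
Op 6: C3 write [C3 write: invalidate ['C2=M'] -> C3=M] -> [I,I,I,M] (invalidations this op: 1; running total: 4)
Op 7: C2 write [C2 write: invalidate ['C3=M'] -> C2=M] -> [I,I,M,I] (invalidations this op: 1; running total: 5)
Op 8: C2 read [C2 read: already in M, no change] -> [I,I,M,I] (invalidations this op: 0; running total: 5)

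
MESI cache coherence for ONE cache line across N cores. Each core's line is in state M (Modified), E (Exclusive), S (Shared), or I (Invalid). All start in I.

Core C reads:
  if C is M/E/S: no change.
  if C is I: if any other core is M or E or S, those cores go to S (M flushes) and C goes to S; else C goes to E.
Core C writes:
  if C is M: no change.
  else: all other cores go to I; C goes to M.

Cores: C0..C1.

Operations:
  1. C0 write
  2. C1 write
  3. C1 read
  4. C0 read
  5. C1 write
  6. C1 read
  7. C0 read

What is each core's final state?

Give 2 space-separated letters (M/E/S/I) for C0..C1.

Op 1: C0 write [C0 write: invalidate none -> C0=M] -> [M,I]
Op 2: C1 write [C1 write: invalidate ['C0=M'] -> C1=M] -> [I,M]
Op 3: C1 read [C1 read: already in M, no change] -> [I,M]
Op 4: C0 read [C0 read from I: others=['C1=M'] -> C0=S, others downsized to S] -> [S,S]
Op 5: C1 write [C1 write: invalidate ['C0=S'] -> C1=M] -> [I,M]
Op 6: C1 read [C1 read: already in M, no change] -> [I,M]
Op 7: C0 read [C0 read from I: others=['C1=M'] -> C0=S, others downsized to S] -> [S,S]

Answer: S S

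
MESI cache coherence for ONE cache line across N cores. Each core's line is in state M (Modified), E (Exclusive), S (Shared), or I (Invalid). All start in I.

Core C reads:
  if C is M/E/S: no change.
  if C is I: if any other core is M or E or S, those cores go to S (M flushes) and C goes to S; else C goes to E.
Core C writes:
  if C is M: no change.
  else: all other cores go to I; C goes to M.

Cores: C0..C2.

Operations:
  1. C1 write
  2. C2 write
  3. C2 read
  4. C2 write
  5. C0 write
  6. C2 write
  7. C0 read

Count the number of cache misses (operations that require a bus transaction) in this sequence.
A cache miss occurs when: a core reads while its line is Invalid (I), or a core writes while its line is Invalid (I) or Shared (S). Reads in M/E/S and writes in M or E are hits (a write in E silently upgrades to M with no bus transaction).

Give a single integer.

Op 1: C1 write [C1 write: invalidate none -> C1=M] -> [I,M,I] [MISS #1: write from I]
Op 2: C2 write [C2 write: invalidate ['C1=M'] -> C2=M] -> [I,I,M] [MISS #2: write from I]
Op 3: C2 read [C2 read: already in M, no change] -> [I,I,M] [hit: read from M]
Op 4: C2 write [C2 write: already M (modified), no change] -> [I,I,M] [hit: write from M]
Op 5: C0 write [C0 write: invalidate ['C2=M'] -> C0=M] -> [M,I,I] [MISS #3: write from I]
Op 6: C2 write [C2 write: invalidate ['C0=M'] -> C2=M] -> [I,I,M] [MISS #4: write from I]
Op 7: C0 read [C0 read from I: others=['C2=M'] -> C0=S, others downsized to S] -> [S,I,S] [MISS #5: read from I]

Answer: 5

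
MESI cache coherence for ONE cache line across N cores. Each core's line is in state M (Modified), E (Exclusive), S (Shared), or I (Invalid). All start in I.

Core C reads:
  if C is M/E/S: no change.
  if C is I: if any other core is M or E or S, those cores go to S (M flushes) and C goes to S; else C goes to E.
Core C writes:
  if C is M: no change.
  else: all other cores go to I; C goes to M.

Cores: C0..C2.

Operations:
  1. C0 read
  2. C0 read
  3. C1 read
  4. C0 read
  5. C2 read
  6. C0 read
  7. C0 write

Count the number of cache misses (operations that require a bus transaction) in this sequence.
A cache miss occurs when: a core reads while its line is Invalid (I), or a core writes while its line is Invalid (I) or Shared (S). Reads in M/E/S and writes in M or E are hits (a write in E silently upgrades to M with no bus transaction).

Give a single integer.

Answer: 4

Derivation:
Op 1: C0 read [C0 read from I: no other sharers -> C0=E (exclusive)] -> [E,I,I] [MISS #1: read from I]
Op 2: C0 read [C0 read: already in E, no change] -> [E,I,I] [hit: read from E]
Op 3: C1 read [C1 read from I: others=['C0=E'] -> C1=S, others downsized to S] -> [S,S,I] [MISS #2: read from I]
Op 4: C0 read [C0 read: already in S, no change] -> [S,S,I] [hit: read from S]
Op 5: C2 read [C2 read from I: others=['C0=S', 'C1=S'] -> C2=S, others downsized to S] -> [S,S,S] [MISS #3: read from I]
Op 6: C0 read [C0 read: already in S, no change] -> [S,S,S] [hit: read from S]
Op 7: C0 write [C0 write: invalidate ['C1=S', 'C2=S'] -> C0=M] -> [M,I,I] [MISS #4: write from S]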